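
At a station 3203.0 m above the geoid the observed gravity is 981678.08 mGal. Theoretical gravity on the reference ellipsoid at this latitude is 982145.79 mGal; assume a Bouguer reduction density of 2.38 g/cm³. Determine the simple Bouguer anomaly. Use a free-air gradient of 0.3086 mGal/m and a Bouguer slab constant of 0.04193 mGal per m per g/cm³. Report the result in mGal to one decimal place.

Free-air correction = 0.3086 × 3203.0 = 988.45 mGal
Free-air anomaly = 981678.08 − 982145.79 + (988.45) = 520.74 mGal
Bouguer slab correction = 0.04193 × 2.38 × 3203.0 = 319.64 mGal
Simple Bouguer anomaly = 520.74 − (319.64) = 201.10 mGal

201.1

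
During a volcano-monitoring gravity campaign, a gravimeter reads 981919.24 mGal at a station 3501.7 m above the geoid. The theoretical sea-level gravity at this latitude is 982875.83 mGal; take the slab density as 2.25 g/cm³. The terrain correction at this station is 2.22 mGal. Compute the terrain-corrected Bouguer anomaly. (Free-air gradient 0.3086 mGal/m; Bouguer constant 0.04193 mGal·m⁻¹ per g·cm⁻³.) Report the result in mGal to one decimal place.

-204.1

Free-air correction = 0.3086 × 3501.7 = 1080.62 mGal
Free-air anomaly = 981919.24 − 982875.83 + (1080.62) = 124.03 mGal
Bouguer slab correction = 0.04193 × 2.25 × 3501.7 = 330.36 mGal
Simple Bouguer anomaly = 124.03 − (330.36) = -206.33 mGal
Complete Bouguer anomaly = -206.33 + 2.22 = -204.11 mGal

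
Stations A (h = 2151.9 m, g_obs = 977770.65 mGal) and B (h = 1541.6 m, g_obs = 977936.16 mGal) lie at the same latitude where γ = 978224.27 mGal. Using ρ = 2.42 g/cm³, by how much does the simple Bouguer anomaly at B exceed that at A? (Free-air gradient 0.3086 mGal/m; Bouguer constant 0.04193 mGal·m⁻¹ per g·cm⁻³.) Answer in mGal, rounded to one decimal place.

39.1

Δg_SB(A) = 977770.65 − 978224.27 + 0.3086×2151.9 − 0.04193×2.42×2151.9 = -7.90 mGal
Δg_SB(B) = 977936.16 − 978224.27 + 0.3086×1541.6 − 0.04193×2.42×1541.6 = 31.20 mGal
Difference = 31.20 − (-7.90) = 39.10 mGal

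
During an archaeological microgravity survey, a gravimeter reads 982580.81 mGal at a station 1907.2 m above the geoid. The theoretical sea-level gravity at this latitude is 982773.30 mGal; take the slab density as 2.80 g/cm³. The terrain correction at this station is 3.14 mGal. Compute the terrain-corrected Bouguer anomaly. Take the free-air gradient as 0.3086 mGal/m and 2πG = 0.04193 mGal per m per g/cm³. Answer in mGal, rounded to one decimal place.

Free-air correction = 0.3086 × 1907.2 = 588.56 mGal
Free-air anomaly = 982580.81 − 982773.30 + (588.56) = 396.07 mGal
Bouguer slab correction = 0.04193 × 2.80 × 1907.2 = 223.91 mGal
Simple Bouguer anomaly = 396.07 − (223.91) = 172.16 mGal
Complete Bouguer anomaly = 172.16 + 3.14 = 175.30 mGal

175.3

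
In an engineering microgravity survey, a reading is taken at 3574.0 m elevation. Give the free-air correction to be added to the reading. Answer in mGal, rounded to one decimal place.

1102.9

Free-air correction = 0.3086 × 3574.0 = 1102.9 mGal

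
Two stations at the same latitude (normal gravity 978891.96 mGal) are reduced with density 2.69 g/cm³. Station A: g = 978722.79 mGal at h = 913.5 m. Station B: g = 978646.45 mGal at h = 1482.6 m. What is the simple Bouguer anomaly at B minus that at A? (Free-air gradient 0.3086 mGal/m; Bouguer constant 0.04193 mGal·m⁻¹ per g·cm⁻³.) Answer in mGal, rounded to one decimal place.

Δg_SB(A) = 978722.79 − 978891.96 + 0.3086×913.5 − 0.04193×2.69×913.5 = 9.70 mGal
Δg_SB(B) = 978646.45 − 978891.96 + 0.3086×1482.6 − 0.04193×2.69×1482.6 = 44.80 mGal
Difference = 44.80 − (9.70) = 35.10 mGal

35.1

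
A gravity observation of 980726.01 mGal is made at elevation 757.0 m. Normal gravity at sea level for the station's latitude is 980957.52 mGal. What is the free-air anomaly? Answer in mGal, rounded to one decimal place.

2.1

Free-air correction = 0.3086 × 757.0 = 233.61 mGal
Free-air anomaly = 980726.01 − 980957.52 + (233.61) = 2.10 mGal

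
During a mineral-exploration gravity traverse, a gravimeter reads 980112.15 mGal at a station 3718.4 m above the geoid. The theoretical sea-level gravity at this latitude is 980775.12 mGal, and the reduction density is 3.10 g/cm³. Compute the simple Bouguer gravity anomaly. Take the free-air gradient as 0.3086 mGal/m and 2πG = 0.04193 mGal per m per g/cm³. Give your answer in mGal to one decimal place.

Free-air correction = 0.3086 × 3718.4 = 1147.50 mGal
Free-air anomaly = 980112.15 − 980775.12 + (1147.50) = 484.53 mGal
Bouguer slab correction = 0.04193 × 3.10 × 3718.4 = 483.33 mGal
Simple Bouguer anomaly = 484.53 − (483.33) = 1.20 mGal

1.2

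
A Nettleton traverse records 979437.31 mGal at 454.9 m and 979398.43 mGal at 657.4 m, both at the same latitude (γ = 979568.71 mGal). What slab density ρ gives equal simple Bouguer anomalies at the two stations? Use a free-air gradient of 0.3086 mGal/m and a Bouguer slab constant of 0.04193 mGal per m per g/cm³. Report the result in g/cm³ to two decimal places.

Δg_obs = 979398.43 − 979437.31 = -38.88 mGal over Δh = 657.4 − 454.9 = 202.5 m
Equal Bouguer anomalies ⇒ Δg_obs + (0.3086 − 0.04193ρ)·Δh = 0
0.3086 − 0.04193ρ = −Δg_obs/Δh = 0.19200
ρ = (0.3086 − 0.19200) / 0.04193 = 2.78 g/cm³

2.78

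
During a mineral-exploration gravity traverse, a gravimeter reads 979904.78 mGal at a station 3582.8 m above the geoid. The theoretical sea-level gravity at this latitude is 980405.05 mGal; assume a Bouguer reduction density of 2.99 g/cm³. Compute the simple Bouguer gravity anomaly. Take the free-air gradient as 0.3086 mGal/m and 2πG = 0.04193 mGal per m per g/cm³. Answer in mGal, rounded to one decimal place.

Free-air correction = 0.3086 × 3582.8 = 1105.65 mGal
Free-air anomaly = 979904.78 − 980405.05 + (1105.65) = 605.38 mGal
Bouguer slab correction = 0.04193 × 2.99 × 3582.8 = 449.18 mGal
Simple Bouguer anomaly = 605.38 − (449.18) = 156.20 mGal

156.2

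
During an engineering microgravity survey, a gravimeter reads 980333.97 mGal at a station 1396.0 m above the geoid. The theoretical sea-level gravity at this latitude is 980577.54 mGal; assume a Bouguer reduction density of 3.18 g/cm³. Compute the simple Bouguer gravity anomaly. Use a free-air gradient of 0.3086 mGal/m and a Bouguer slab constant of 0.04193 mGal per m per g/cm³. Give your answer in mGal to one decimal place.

1.1

Free-air correction = 0.3086 × 1396.0 = 430.81 mGal
Free-air anomaly = 980333.97 − 980577.54 + (430.81) = 187.24 mGal
Bouguer slab correction = 0.04193 × 3.18 × 1396.0 = 186.14 mGal
Simple Bouguer anomaly = 187.24 − (186.14) = 1.10 mGal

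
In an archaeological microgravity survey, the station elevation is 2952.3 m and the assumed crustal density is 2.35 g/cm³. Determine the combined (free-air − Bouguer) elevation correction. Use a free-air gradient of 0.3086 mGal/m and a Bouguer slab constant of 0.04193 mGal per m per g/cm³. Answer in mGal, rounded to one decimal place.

620.2

Combined gradient = 0.3086 − 0.04193 × 2.35 = 0.2100645 mGal/m
Combined elevation correction = 0.2100645 × 2952.3 = 620.2 mGal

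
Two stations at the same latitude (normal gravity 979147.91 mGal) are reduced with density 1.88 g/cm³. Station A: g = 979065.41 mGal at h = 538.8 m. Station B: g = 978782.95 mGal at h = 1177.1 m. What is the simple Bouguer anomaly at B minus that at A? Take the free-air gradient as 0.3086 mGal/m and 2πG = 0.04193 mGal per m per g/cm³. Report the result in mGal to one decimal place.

Δg_SB(A) = 979065.41 − 979147.91 + 0.3086×538.8 − 0.04193×1.88×538.8 = 41.30 mGal
Δg_SB(B) = 978782.95 − 979147.91 + 0.3086×1177.1 − 0.04193×1.88×1177.1 = -94.50 mGal
Difference = -94.50 − (41.30) = -135.80 mGal

-135.8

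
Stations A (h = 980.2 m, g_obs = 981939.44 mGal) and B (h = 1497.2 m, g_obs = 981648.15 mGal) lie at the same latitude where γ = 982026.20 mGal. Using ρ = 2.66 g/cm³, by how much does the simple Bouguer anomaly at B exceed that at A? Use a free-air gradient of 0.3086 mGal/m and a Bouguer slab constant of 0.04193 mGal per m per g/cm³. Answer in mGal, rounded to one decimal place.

Δg_SB(A) = 981939.44 − 982026.20 + 0.3086×980.2 − 0.04193×2.66×980.2 = 106.40 mGal
Δg_SB(B) = 981648.15 − 982026.20 + 0.3086×1497.2 − 0.04193×2.66×1497.2 = -83.00 mGal
Difference = -83.00 − (106.40) = -189.40 mGal

-189.4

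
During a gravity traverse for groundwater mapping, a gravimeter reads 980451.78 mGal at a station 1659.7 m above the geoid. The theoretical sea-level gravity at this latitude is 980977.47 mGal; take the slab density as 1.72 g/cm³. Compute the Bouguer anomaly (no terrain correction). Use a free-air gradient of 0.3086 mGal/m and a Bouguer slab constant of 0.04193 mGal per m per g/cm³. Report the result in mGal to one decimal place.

-133.2

Free-air correction = 0.3086 × 1659.7 = 512.18 mGal
Free-air anomaly = 980451.78 − 980977.47 + (512.18) = -13.51 mGal
Bouguer slab correction = 0.04193 × 1.72 × 1659.7 = 119.70 mGal
Simple Bouguer anomaly = -13.51 − (119.70) = -133.21 mGal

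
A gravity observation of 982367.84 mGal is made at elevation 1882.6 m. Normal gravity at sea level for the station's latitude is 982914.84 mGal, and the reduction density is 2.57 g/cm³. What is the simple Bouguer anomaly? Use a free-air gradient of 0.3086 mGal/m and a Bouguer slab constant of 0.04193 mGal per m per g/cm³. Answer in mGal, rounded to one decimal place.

Free-air correction = 0.3086 × 1882.6 = 580.97 mGal
Free-air anomaly = 982367.84 − 982914.84 + (580.97) = 33.97 mGal
Bouguer slab correction = 0.04193 × 2.57 × 1882.6 = 202.87 mGal
Simple Bouguer anomaly = 33.97 − (202.87) = -168.90 mGal

-168.9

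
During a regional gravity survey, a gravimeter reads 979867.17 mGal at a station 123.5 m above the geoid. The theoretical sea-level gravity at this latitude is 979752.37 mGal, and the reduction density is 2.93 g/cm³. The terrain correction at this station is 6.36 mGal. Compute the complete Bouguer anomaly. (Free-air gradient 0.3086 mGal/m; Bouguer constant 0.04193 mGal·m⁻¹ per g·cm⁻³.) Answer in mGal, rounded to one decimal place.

Free-air correction = 0.3086 × 123.5 = 38.11 mGal
Free-air anomaly = 979867.17 − 979752.37 + (38.11) = 152.91 mGal
Bouguer slab correction = 0.04193 × 2.93 × 123.5 = 15.17 mGal
Simple Bouguer anomaly = 152.91 − (15.17) = 137.74 mGal
Complete Bouguer anomaly = 137.74 + 6.36 = 144.10 mGal

144.1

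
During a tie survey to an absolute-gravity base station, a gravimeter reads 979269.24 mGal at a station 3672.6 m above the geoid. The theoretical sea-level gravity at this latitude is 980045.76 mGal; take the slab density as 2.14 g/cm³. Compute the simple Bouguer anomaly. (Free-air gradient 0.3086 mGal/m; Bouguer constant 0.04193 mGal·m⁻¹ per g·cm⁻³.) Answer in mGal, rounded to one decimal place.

27.3

Free-air correction = 0.3086 × 3672.6 = 1133.36 mGal
Free-air anomaly = 979269.24 − 980045.76 + (1133.36) = 356.84 mGal
Bouguer slab correction = 0.04193 × 2.14 × 3672.6 = 329.54 mGal
Simple Bouguer anomaly = 356.84 − (329.54) = 27.30 mGal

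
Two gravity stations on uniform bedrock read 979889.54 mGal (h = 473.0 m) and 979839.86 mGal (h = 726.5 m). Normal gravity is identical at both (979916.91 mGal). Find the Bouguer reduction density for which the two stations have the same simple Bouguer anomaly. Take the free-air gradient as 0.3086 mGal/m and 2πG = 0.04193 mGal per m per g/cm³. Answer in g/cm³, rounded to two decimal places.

2.69

Δg_obs = 979839.86 − 979889.54 = -49.68 mGal over Δh = 726.5 − 473.0 = 253.5 m
Equal Bouguer anomalies ⇒ Δg_obs + (0.3086 − 0.04193ρ)·Δh = 0
0.3086 − 0.04193ρ = −Δg_obs/Δh = 0.19598
ρ = (0.3086 − 0.19598) / 0.04193 = 2.69 g/cm³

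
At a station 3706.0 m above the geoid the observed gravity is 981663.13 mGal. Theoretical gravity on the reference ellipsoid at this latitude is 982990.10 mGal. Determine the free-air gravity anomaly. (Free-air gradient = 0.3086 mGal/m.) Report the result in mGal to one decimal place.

Free-air correction = 0.3086 × 3706.0 = 1143.67 mGal
Free-air anomaly = 981663.13 − 982990.10 + (1143.67) = -183.30 mGal

-183.3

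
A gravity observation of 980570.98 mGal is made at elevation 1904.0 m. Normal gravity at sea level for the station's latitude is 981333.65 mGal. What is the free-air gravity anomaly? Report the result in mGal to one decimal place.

-175.1

Free-air correction = 0.3086 × 1904.0 = 587.57 mGal
Free-air anomaly = 980570.98 − 981333.65 + (587.57) = -175.10 mGal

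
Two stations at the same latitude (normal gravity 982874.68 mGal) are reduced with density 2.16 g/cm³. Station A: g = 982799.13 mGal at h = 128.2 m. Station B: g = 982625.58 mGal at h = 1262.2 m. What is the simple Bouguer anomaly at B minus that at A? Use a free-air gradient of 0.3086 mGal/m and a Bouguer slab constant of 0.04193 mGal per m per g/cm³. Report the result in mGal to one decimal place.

Δg_SB(A) = 982799.13 − 982874.68 + 0.3086×128.2 − 0.04193×2.16×128.2 = -47.60 mGal
Δg_SB(B) = 982625.58 − 982874.68 + 0.3086×1262.2 − 0.04193×2.16×1262.2 = 26.10 mGal
Difference = 26.10 − (-47.60) = 73.70 mGal

73.7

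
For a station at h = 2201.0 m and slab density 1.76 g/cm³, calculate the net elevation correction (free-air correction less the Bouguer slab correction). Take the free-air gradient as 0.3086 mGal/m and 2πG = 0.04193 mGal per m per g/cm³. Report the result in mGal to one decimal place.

516.8

Combined gradient = 0.3086 − 0.04193 × 1.76 = 0.2348032 mGal/m
Combined elevation correction = 0.2348032 × 2201.0 = 516.8 mGal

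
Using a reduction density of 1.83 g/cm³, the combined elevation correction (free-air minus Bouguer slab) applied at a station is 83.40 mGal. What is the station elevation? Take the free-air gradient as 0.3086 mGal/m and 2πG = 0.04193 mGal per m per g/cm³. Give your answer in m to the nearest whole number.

Combined gradient = 0.3086 − 0.04193 × 1.83 = 0.2318681 mGal/m
h = 83.40 / 0.2318681 = 359.69 m

360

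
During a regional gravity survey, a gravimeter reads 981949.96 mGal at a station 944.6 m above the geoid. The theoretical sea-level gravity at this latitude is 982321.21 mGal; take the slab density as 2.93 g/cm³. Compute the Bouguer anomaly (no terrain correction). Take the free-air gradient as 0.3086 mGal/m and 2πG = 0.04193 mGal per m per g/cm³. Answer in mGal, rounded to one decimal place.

-195.8

Free-air correction = 0.3086 × 944.6 = 291.50 mGal
Free-air anomaly = 981949.96 − 982321.21 + (291.50) = -79.75 mGal
Bouguer slab correction = 0.04193 × 2.93 × 944.6 = 116.05 mGal
Simple Bouguer anomaly = -79.75 − (116.05) = -195.80 mGal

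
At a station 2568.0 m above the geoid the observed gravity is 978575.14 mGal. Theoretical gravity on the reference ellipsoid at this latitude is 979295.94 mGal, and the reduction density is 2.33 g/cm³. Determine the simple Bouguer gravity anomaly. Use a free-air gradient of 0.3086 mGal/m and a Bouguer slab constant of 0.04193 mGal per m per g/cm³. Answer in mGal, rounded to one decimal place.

Free-air correction = 0.3086 × 2568.0 = 792.48 mGal
Free-air anomaly = 978575.14 − 979295.94 + (792.48) = 71.68 mGal
Bouguer slab correction = 0.04193 × 2.33 × 2568.0 = 250.89 mGal
Simple Bouguer anomaly = 71.68 − (250.89) = -179.21 mGal

-179.2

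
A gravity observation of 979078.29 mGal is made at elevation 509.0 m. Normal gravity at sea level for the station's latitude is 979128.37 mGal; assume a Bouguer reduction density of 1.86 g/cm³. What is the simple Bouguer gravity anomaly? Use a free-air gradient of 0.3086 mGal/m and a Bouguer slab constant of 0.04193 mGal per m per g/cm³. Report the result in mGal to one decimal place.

Free-air correction = 0.3086 × 509.0 = 157.08 mGal
Free-air anomaly = 979078.29 − 979128.37 + (157.08) = 107.00 mGal
Bouguer slab correction = 0.04193 × 1.86 × 509.0 = 39.70 mGal
Simple Bouguer anomaly = 107.00 − (39.70) = 67.30 mGal

67.3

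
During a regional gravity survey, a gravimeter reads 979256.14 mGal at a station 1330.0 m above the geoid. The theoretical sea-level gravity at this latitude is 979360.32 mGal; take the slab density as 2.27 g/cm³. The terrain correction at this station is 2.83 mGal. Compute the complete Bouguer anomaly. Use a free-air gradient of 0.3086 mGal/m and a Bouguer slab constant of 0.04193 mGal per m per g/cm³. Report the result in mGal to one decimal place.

Free-air correction = 0.3086 × 1330.0 = 410.44 mGal
Free-air anomaly = 979256.14 − 979360.32 + (410.44) = 306.26 mGal
Bouguer slab correction = 0.04193 × 2.27 × 1330.0 = 126.59 mGal
Simple Bouguer anomaly = 306.26 − (126.59) = 179.67 mGal
Complete Bouguer anomaly = 179.67 + 2.83 = 182.50 mGal

182.5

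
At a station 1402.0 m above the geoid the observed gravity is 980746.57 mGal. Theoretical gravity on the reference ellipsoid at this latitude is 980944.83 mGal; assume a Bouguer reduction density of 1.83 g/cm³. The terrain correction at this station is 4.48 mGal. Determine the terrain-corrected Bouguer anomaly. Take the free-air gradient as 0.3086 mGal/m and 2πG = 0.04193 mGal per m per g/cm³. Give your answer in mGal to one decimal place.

131.3

Free-air correction = 0.3086 × 1402.0 = 432.66 mGal
Free-air anomaly = 980746.57 − 980944.83 + (432.66) = 234.40 mGal
Bouguer slab correction = 0.04193 × 1.83 × 1402.0 = 107.58 mGal
Simple Bouguer anomaly = 234.40 − (107.58) = 126.82 mGal
Complete Bouguer anomaly = 126.82 + 4.48 = 131.30 mGal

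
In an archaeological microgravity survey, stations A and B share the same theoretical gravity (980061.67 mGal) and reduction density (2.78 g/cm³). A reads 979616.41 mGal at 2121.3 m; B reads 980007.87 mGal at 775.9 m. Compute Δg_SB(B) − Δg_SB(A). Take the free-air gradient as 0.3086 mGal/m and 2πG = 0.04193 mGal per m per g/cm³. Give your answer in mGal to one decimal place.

Δg_SB(A) = 979616.41 − 980061.67 + 0.3086×2121.3 − 0.04193×2.78×2121.3 = -37.90 mGal
Δg_SB(B) = 980007.87 − 980061.67 + 0.3086×775.9 − 0.04193×2.78×775.9 = 95.20 mGal
Difference = 95.20 − (-37.90) = 133.10 mGal

133.1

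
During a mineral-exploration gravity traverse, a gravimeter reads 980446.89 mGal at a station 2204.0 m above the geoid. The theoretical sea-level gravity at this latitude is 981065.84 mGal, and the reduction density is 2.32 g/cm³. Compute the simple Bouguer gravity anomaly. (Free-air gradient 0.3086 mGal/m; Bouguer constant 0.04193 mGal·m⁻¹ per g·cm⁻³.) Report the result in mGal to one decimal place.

Free-air correction = 0.3086 × 2204.0 = 680.15 mGal
Free-air anomaly = 980446.89 − 981065.84 + (680.15) = 61.20 mGal
Bouguer slab correction = 0.04193 × 2.32 × 2204.0 = 214.40 mGal
Simple Bouguer anomaly = 61.20 − (214.40) = -153.20 mGal

-153.2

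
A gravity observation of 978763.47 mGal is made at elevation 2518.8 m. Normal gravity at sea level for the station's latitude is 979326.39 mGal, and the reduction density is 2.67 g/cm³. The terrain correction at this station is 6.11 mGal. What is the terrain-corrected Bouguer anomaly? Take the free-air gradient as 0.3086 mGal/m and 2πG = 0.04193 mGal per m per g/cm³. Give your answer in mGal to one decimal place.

-61.5

Free-air correction = 0.3086 × 2518.8 = 777.30 mGal
Free-air anomaly = 978763.47 − 979326.39 + (777.30) = 214.38 mGal
Bouguer slab correction = 0.04193 × 2.67 × 2518.8 = 281.99 mGal
Simple Bouguer anomaly = 214.38 − (281.99) = -67.61 mGal
Complete Bouguer anomaly = -67.61 + 6.11 = -61.50 mGal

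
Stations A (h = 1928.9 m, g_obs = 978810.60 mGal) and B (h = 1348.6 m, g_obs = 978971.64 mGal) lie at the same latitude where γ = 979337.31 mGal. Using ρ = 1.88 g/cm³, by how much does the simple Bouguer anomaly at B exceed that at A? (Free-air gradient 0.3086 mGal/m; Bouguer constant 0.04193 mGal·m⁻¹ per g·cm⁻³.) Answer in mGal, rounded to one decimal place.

27.7

Δg_SB(A) = 978810.60 − 979337.31 + 0.3086×1928.9 − 0.04193×1.88×1928.9 = -83.50 mGal
Δg_SB(B) = 978971.64 − 979337.31 + 0.3086×1348.6 − 0.04193×1.88×1348.6 = -55.80 mGal
Difference = -55.80 − (-83.50) = 27.70 mGal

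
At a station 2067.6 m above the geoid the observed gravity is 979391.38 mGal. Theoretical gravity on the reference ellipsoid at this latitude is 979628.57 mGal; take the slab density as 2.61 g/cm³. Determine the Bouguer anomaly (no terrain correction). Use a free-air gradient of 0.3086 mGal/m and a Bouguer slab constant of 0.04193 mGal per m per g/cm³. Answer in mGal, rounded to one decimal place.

174.6

Free-air correction = 0.3086 × 2067.6 = 638.06 mGal
Free-air anomaly = 979391.38 − 979628.57 + (638.06) = 400.87 mGal
Bouguer slab correction = 0.04193 × 2.61 × 2067.6 = 226.27 mGal
Simple Bouguer anomaly = 400.87 − (226.27) = 174.60 mGal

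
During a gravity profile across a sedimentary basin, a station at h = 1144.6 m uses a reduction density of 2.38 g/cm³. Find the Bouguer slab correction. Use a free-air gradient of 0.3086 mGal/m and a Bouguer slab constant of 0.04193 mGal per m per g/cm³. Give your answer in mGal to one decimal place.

Bouguer slab correction = 0.04193 × 2.38 × 1144.6 = 114.2 mGal

114.2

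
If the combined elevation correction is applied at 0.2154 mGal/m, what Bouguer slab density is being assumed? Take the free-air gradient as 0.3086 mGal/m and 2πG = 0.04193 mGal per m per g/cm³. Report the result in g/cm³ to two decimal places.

2.22

0.2154 = 0.3086 − 0.04193 × ρ
ρ = (0.3086 − 0.2154) / 0.04193 = 2.22 g/cm³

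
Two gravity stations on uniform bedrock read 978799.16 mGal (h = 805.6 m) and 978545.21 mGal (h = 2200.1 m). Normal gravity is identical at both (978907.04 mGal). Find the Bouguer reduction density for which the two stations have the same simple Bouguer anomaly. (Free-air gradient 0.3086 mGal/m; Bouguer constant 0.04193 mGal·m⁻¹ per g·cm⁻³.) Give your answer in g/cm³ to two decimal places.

3.02

Δg_obs = 978545.21 − 978799.16 = -253.95 mGal over Δh = 2200.1 − 805.6 = 1394.5 m
Equal Bouguer anomalies ⇒ Δg_obs + (0.3086 − 0.04193ρ)·Δh = 0
0.3086 − 0.04193ρ = −Δg_obs/Δh = 0.18211
ρ = (0.3086 − 0.18211) / 0.04193 = 3.02 g/cm³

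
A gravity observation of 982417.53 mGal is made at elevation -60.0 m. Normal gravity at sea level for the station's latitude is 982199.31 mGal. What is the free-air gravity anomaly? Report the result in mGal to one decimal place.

Free-air correction = 0.3086 × -60.0 = -18.52 mGal
Free-air anomaly = 982417.53 − 982199.31 + (-18.52) = 199.70 mGal

199.7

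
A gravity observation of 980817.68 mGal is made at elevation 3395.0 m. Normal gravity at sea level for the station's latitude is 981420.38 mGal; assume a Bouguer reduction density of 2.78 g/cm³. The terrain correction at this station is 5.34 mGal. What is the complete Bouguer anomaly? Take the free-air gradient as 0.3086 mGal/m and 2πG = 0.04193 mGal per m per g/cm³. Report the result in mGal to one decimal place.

Free-air correction = 0.3086 × 3395.0 = 1047.70 mGal
Free-air anomaly = 980817.68 − 981420.38 + (1047.70) = 445.00 mGal
Bouguer slab correction = 0.04193 × 2.78 × 3395.0 = 395.74 mGal
Simple Bouguer anomaly = 445.00 − (395.74) = 49.26 mGal
Complete Bouguer anomaly = 49.26 + 5.34 = 54.60 mGal

54.6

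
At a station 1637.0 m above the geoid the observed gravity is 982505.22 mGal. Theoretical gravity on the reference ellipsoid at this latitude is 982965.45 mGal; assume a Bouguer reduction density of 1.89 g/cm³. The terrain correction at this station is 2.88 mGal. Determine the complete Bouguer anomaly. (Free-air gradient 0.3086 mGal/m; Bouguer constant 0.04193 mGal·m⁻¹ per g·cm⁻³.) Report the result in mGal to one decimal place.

Free-air correction = 0.3086 × 1637.0 = 505.18 mGal
Free-air anomaly = 982505.22 − 982965.45 + (505.18) = 44.95 mGal
Bouguer slab correction = 0.04193 × 1.89 × 1637.0 = 129.73 mGal
Simple Bouguer anomaly = 44.95 − (129.73) = -84.78 mGal
Complete Bouguer anomaly = -84.78 + 2.88 = -81.90 mGal

-81.9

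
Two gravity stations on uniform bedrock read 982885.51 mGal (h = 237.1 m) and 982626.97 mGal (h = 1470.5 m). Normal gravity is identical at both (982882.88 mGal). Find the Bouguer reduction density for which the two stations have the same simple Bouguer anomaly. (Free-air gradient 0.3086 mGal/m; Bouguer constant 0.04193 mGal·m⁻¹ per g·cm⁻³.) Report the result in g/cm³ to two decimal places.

2.36

Δg_obs = 982626.97 − 982885.51 = -258.54 mGal over Δh = 1470.5 − 237.1 = 1233.4 m
Equal Bouguer anomalies ⇒ Δg_obs + (0.3086 − 0.04193ρ)·Δh = 0
0.3086 − 0.04193ρ = −Δg_obs/Δh = 0.20962
ρ = (0.3086 − 0.20962) / 0.04193 = 2.36 g/cm³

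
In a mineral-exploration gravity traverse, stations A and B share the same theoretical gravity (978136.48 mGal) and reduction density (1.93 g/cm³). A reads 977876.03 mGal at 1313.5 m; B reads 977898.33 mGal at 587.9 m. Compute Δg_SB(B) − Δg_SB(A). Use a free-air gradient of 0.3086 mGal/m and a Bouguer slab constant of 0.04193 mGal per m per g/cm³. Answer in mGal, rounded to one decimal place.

Δg_SB(A) = 977876.03 − 978136.48 + 0.3086×1313.5 − 0.04193×1.93×1313.5 = 38.60 mGal
Δg_SB(B) = 977898.33 − 978136.48 + 0.3086×587.9 − 0.04193×1.93×587.9 = -104.30 mGal
Difference = -104.30 − (38.60) = -142.90 mGal

-142.9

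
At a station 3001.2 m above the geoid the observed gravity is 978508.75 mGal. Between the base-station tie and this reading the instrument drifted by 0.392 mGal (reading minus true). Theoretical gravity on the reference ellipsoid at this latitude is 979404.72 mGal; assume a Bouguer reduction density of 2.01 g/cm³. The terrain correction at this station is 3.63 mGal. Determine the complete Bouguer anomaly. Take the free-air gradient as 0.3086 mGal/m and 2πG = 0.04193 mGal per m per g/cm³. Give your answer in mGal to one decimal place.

-219.5

Drift-corrected reading = 978508.75 − (0.392) = 978508.358 mGal
Free-air correction = 0.3086 × 3001.2 = 926.17 mGal
Free-air anomaly = 978508.358 − 979404.72 + (926.17) = 29.808 mGal
Bouguer slab correction = 0.04193 × 2.01 × 3001.2 = 252.94 mGal
Simple Bouguer anomaly = 29.808 − (252.94) = -223.132 mGal
Complete Bouguer anomaly = -223.132 + 3.63 = -219.502 mGal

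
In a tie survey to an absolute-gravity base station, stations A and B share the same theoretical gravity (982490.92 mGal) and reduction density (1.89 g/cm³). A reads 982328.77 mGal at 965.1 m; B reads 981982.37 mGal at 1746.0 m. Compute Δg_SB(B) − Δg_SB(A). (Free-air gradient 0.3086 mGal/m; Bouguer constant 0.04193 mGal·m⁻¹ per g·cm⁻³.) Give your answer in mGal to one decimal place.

Δg_SB(A) = 982328.77 − 982490.92 + 0.3086×965.1 − 0.04193×1.89×965.1 = 59.20 mGal
Δg_SB(B) = 981982.37 − 982490.92 + 0.3086×1746.0 − 0.04193×1.89×1746.0 = -108.10 mGal
Difference = -108.10 − (59.20) = -167.30 mGal

-167.3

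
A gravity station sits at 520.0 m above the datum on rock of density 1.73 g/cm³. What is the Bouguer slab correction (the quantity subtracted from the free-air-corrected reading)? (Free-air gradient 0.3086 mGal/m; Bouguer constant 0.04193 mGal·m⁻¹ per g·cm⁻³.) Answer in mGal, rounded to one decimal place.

Bouguer slab correction = 0.04193 × 1.73 × 520.0 = 37.7 mGal

37.7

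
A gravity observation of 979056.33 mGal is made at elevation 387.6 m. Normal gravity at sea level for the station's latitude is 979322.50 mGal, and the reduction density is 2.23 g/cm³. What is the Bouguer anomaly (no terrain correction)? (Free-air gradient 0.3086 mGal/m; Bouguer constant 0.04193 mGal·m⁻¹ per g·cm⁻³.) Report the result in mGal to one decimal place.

-182.8

Free-air correction = 0.3086 × 387.6 = 119.61 mGal
Free-air anomaly = 979056.33 − 979322.50 + (119.61) = -146.56 mGal
Bouguer slab correction = 0.04193 × 2.23 × 387.6 = 36.24 mGal
Simple Bouguer anomaly = -146.56 − (36.24) = -182.80 mGal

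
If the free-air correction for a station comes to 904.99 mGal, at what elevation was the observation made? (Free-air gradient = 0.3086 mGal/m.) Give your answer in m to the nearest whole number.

2933

h = 904.99 / 0.3086 = 2932.57 m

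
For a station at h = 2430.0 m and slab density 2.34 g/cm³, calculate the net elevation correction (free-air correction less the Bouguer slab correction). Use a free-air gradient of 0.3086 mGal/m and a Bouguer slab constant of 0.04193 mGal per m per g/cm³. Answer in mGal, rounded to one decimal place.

Combined gradient = 0.3086 − 0.04193 × 2.34 = 0.2104838 mGal/m
Combined elevation correction = 0.2104838 × 2430.0 = 511.5 mGal

511.5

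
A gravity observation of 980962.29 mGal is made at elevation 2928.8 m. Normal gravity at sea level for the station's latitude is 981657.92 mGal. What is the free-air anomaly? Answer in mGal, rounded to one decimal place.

208.2

Free-air correction = 0.3086 × 2928.8 = 903.83 mGal
Free-air anomaly = 980962.29 − 981657.92 + (903.83) = 208.20 mGal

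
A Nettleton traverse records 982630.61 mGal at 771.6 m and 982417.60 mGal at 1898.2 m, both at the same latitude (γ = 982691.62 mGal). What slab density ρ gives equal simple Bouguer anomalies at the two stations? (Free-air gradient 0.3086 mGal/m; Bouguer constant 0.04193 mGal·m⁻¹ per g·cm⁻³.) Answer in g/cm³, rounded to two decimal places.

Δg_obs = 982417.60 − 982630.61 = -213.01 mGal over Δh = 1898.2 − 771.6 = 1126.6 m
Equal Bouguer anomalies ⇒ Δg_obs + (0.3086 − 0.04193ρ)·Δh = 0
0.3086 − 0.04193ρ = −Δg_obs/Δh = 0.18907
ρ = (0.3086 − 0.18907) / 0.04193 = 2.85 g/cm³

2.85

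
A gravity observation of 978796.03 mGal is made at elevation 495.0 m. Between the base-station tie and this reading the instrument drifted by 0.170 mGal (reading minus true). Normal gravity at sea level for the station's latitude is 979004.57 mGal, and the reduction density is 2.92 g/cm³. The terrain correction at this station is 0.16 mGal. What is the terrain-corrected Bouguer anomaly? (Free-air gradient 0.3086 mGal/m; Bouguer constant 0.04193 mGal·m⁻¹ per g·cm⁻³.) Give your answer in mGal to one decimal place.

-116.4

Drift-corrected reading = 978796.03 − (0.170) = 978795.860 mGal
Free-air correction = 0.3086 × 495.0 = 152.76 mGal
Free-air anomaly = 978795.860 − 979004.57 + (152.76) = -55.950 mGal
Bouguer slab correction = 0.04193 × 2.92 × 495.0 = 60.61 mGal
Simple Bouguer anomaly = -55.950 − (60.61) = -116.560 mGal
Complete Bouguer anomaly = -116.560 + 0.16 = -116.400 mGal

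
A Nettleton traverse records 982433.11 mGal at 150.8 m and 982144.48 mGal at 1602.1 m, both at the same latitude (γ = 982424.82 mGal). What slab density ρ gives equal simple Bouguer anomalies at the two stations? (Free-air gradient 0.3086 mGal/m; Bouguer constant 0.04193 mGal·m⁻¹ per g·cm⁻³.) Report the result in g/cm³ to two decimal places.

2.62

Δg_obs = 982144.48 − 982433.11 = -288.63 mGal over Δh = 1602.1 − 150.8 = 1451.3 m
Equal Bouguer anomalies ⇒ Δg_obs + (0.3086 − 0.04193ρ)·Δh = 0
0.3086 − 0.04193ρ = −Δg_obs/Δh = 0.19888
ρ = (0.3086 − 0.19888) / 0.04193 = 2.62 g/cm³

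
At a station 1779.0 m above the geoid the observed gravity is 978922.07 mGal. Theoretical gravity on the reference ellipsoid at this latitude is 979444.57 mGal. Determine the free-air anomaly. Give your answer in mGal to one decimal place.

Free-air correction = 0.3086 × 1779.0 = 549.00 mGal
Free-air anomaly = 978922.07 − 979444.57 + (549.00) = 26.50 mGal

26.5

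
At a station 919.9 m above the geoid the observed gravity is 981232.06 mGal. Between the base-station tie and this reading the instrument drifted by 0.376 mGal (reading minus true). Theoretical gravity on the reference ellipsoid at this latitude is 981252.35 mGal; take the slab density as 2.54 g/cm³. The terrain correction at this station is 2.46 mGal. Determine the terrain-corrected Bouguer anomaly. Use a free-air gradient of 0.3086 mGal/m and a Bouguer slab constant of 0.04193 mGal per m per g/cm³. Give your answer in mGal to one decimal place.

167.7

Drift-corrected reading = 981232.06 − (0.376) = 981231.684 mGal
Free-air correction = 0.3086 × 919.9 = 283.88 mGal
Free-air anomaly = 981231.684 − 981252.35 + (283.88) = 263.214 mGal
Bouguer slab correction = 0.04193 × 2.54 × 919.9 = 97.97 mGal
Simple Bouguer anomaly = 263.214 − (97.97) = 165.244 mGal
Complete Bouguer anomaly = 165.244 + 2.46 = 167.704 mGal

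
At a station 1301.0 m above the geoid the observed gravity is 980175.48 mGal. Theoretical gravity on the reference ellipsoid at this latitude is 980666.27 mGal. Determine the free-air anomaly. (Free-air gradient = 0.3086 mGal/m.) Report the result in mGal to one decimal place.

Free-air correction = 0.3086 × 1301.0 = 401.49 mGal
Free-air anomaly = 980175.48 − 980666.27 + (401.49) = -89.30 mGal

-89.3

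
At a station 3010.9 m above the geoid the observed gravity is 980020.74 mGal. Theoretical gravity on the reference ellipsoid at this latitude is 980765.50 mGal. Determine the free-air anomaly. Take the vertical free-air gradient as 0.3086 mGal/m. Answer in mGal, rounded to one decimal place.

184.4

Free-air correction = 0.3086 × 3010.9 = 929.16 mGal
Free-air anomaly = 980020.74 − 980765.50 + (929.16) = 184.40 mGal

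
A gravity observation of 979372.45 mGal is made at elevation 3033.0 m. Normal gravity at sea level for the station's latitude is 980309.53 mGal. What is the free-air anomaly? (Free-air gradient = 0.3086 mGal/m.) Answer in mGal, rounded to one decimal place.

Free-air correction = 0.3086 × 3033.0 = 935.98 mGal
Free-air anomaly = 979372.45 − 980309.53 + (935.98) = -1.10 mGal

-1.1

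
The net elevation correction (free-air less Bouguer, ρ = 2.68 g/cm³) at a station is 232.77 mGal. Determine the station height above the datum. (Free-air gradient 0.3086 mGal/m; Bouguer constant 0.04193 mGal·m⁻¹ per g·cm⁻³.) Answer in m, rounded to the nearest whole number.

Combined gradient = 0.3086 − 0.04193 × 2.68 = 0.1962276 mGal/m
h = 232.77 / 0.1962276 = 1186.22 m

1186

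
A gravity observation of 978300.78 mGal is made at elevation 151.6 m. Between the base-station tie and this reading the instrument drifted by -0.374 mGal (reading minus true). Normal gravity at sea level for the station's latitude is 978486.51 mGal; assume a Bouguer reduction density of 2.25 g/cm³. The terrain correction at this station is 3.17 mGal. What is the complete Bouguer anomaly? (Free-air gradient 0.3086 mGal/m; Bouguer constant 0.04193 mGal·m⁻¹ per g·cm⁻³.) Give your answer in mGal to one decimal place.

Drift-corrected reading = 978300.78 − (-0.374) = 978301.154 mGal
Free-air correction = 0.3086 × 151.6 = 46.78 mGal
Free-air anomaly = 978301.154 − 978486.51 + (46.78) = -138.576 mGal
Bouguer slab correction = 0.04193 × 2.25 × 151.6 = 14.30 mGal
Simple Bouguer anomaly = -138.576 − (14.30) = -152.876 mGal
Complete Bouguer anomaly = -152.876 + 3.17 = -149.706 mGal

-149.7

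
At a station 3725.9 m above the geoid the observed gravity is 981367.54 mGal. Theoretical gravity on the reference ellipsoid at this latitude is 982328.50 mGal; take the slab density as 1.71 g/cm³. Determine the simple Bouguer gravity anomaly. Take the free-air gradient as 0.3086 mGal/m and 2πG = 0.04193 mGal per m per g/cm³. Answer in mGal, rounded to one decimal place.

-78.3

Free-air correction = 0.3086 × 3725.9 = 1149.81 mGal
Free-air anomaly = 981367.54 − 982328.50 + (1149.81) = 188.85 mGal
Bouguer slab correction = 0.04193 × 1.71 × 3725.9 = 267.15 mGal
Simple Bouguer anomaly = 188.85 − (267.15) = -78.30 mGal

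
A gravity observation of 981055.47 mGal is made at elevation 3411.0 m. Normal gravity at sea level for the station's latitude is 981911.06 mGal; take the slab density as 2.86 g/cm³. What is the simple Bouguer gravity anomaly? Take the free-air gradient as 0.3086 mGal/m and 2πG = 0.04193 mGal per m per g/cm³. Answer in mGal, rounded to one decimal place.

Free-air correction = 0.3086 × 3411.0 = 1052.63 mGal
Free-air anomaly = 981055.47 − 981911.06 + (1052.63) = 197.04 mGal
Bouguer slab correction = 0.04193 × 2.86 × 3411.0 = 409.05 mGal
Simple Bouguer anomaly = 197.04 − (409.05) = -212.01 mGal

-212.0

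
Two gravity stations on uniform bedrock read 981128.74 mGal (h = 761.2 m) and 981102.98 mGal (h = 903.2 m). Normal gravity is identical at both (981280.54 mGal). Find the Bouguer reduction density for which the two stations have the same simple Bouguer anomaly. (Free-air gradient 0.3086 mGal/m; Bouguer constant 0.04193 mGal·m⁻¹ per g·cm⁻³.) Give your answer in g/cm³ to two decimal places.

Δg_obs = 981102.98 − 981128.74 = -25.76 mGal over Δh = 903.2 − 761.2 = 142.0 m
Equal Bouguer anomalies ⇒ Δg_obs + (0.3086 − 0.04193ρ)·Δh = 0
0.3086 − 0.04193ρ = −Δg_obs/Δh = 0.18141
ρ = (0.3086 − 0.18141) / 0.04193 = 3.03 g/cm³

3.03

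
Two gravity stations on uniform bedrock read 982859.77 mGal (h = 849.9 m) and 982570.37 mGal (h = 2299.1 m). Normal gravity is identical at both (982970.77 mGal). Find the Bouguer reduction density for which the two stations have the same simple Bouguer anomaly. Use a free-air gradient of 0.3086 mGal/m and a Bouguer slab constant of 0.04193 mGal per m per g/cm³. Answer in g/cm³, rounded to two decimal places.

Δg_obs = 982570.37 − 982859.77 = -289.40 mGal over Δh = 2299.1 − 849.9 = 1449.2 m
Equal Bouguer anomalies ⇒ Δg_obs + (0.3086 − 0.04193ρ)·Δh = 0
0.3086 − 0.04193ρ = −Δg_obs/Δh = 0.19970
ρ = (0.3086 − 0.19970) / 0.04193 = 2.60 g/cm³

2.60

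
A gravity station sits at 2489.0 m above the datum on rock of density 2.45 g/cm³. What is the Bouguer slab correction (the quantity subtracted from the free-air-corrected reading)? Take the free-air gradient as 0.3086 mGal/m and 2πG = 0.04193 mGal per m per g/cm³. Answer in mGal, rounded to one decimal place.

255.7

Bouguer slab correction = 0.04193 × 2.45 × 2489.0 = 255.7 mGal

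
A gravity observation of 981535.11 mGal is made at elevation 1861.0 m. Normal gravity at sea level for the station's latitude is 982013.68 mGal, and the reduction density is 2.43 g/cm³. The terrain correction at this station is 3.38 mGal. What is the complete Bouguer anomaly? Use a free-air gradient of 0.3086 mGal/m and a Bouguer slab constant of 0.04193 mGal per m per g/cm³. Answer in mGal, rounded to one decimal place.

Free-air correction = 0.3086 × 1861.0 = 574.30 mGal
Free-air anomaly = 981535.11 − 982013.68 + (574.30) = 95.73 mGal
Bouguer slab correction = 0.04193 × 2.43 × 1861.0 = 189.62 mGal
Simple Bouguer anomaly = 95.73 − (189.62) = -93.89 mGal
Complete Bouguer anomaly = -93.89 + 3.38 = -90.51 mGal

-90.5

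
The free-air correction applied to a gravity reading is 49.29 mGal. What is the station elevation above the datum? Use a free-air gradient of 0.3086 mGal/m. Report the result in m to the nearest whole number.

h = 49.29 / 0.3086 = 159.72 m

160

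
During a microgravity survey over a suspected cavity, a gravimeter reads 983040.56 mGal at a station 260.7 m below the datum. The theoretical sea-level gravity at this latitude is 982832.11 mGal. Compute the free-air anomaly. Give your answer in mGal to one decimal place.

Free-air correction = 0.3086 × -260.7 = -80.45 mGal
Free-air anomaly = 983040.56 − 982832.11 + (-80.45) = 128.00 mGal

128.0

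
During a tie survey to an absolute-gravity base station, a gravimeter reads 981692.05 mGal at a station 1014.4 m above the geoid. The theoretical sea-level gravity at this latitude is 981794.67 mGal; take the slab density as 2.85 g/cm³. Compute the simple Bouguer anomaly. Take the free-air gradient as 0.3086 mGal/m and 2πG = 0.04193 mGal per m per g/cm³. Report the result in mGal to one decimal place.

Free-air correction = 0.3086 × 1014.4 = 313.04 mGal
Free-air anomaly = 981692.05 − 981794.67 + (313.04) = 210.42 mGal
Bouguer slab correction = 0.04193 × 2.85 × 1014.4 = 121.22 mGal
Simple Bouguer anomaly = 210.42 − (121.22) = 89.20 mGal

89.2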